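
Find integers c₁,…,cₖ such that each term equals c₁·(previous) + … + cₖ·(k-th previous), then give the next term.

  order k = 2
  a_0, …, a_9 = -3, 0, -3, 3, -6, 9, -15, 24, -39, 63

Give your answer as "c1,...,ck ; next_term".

-1,1 ; -102

  a_2 = -1·0 + 1·-3 = -3
  a_3 = -1·-3 + 1·0 = 3
  a_4 = -1·3 + 1·-3 = -6
  a_5 = -1·-6 + 1·3 = 9
  a_6 = -1·9 + 1·-6 = -15
  a_7 = -1·-15 + 1·9 = 24
  a_8 = -1·24 + 1·-15 = -39
  a_9 = -1·-39 + 1·24 = 63
  a_10 = -1·63 + 1·-39 = -102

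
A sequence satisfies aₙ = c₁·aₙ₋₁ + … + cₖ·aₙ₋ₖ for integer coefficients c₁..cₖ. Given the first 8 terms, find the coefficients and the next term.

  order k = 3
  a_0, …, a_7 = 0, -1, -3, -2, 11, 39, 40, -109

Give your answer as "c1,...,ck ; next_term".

2,-4,-3 ; -495

  a_3 = 2·-3 + -4·-1 + -3·0 = -2
  a_4 = 2·-2 + -4·-3 + -3·-1 = 11
  a_5 = 2·11 + -4·-2 + -3·-3 = 39
  a_6 = 2·39 + -4·11 + -3·-2 = 40
  a_7 = 2·40 + -4·39 + -3·11 = -109
  a_8 = 2·-109 + -4·40 + -3·39 = -495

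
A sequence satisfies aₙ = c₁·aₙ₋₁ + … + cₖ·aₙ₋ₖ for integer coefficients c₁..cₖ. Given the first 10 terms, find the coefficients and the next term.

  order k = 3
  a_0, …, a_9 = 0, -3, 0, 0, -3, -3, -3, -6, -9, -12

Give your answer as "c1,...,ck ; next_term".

  a_3 = 1·0 + 0·-3 + 1·0 = 0
  a_4 = 1·0 + 0·0 + 1·-3 = -3
  a_5 = 1·-3 + 0·0 + 1·0 = -3
  a_6 = 1·-3 + 0·-3 + 1·0 = -3
  a_7 = 1·-3 + 0·-3 + 1·-3 = -6
  a_8 = 1·-6 + 0·-3 + 1·-3 = -9
  a_9 = 1·-9 + 0·-6 + 1·-3 = -12
  a_10 = 1·-12 + 0·-9 + 1·-6 = -18

1,0,1 ; -18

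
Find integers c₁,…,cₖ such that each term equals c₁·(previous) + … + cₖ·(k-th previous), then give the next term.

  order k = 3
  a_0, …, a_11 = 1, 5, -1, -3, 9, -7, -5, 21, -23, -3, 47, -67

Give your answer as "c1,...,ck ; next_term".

-1,-1,1 ; 17

  a_3 = -1·-1 + -1·5 + 1·1 = -3
  a_4 = -1·-3 + -1·-1 + 1·5 = 9
  a_5 = -1·9 + -1·-3 + 1·-1 = -7
  a_6 = -1·-7 + -1·9 + 1·-3 = -5
  a_7 = -1·-5 + -1·-7 + 1·9 = 21
  a_8 = -1·21 + -1·-5 + 1·-7 = -23
  a_9 = -1·-23 + -1·21 + 1·-5 = -3
  a_10 = -1·-3 + -1·-23 + 1·21 = 47
  a_11 = -1·47 + -1·-3 + 1·-23 = -67
  a_12 = -1·-67 + -1·47 + 1·-3 = 17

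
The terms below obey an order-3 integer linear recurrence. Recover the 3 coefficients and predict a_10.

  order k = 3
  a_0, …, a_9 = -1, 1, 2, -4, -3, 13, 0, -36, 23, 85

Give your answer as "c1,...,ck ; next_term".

  a_3 = -1·2 + -3·1 + -1·-1 = -4
  a_4 = -1·-4 + -3·2 + -1·1 = -3
  a_5 = -1·-3 + -3·-4 + -1·2 = 13
  a_6 = -1·13 + -3·-3 + -1·-4 = 0
  a_7 = -1·0 + -3·13 + -1·-3 = -36
  a_8 = -1·-36 + -3·0 + -1·13 = 23
  a_9 = -1·23 + -3·-36 + -1·0 = 85
  a_10 = -1·85 + -3·23 + -1·-36 = -118

-1,-3,-1 ; -118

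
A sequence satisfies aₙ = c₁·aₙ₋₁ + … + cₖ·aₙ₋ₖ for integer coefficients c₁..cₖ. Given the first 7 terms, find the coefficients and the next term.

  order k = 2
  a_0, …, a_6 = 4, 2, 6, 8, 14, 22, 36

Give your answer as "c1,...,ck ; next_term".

1,1 ; 58

  a_2 = 1·2 + 1·4 = 6
  a_3 = 1·6 + 1·2 = 8
  a_4 = 1·8 + 1·6 = 14
  a_5 = 1·14 + 1·8 = 22
  a_6 = 1·22 + 1·14 = 36
  a_7 = 1·36 + 1·22 = 58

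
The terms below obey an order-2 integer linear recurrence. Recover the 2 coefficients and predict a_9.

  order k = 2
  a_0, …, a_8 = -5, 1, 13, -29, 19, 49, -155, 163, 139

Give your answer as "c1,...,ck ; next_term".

-2,-3 ; -767

  a_2 = -2·1 + -3·-5 = 13
  a_3 = -2·13 + -3·1 = -29
  a_4 = -2·-29 + -3·13 = 19
  a_5 = -2·19 + -3·-29 = 49
  a_6 = -2·49 + -3·19 = -155
  a_7 = -2·-155 + -3·49 = 163
  a_8 = -2·163 + -3·-155 = 139
  a_9 = -2·139 + -3·163 = -767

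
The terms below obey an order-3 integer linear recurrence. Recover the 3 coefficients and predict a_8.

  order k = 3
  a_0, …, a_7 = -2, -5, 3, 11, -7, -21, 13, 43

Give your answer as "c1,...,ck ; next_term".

-1,-2,-2 ; -27

  a_3 = -1·3 + -2·-5 + -2·-2 = 11
  a_4 = -1·11 + -2·3 + -2·-5 = -7
  a_5 = -1·-7 + -2·11 + -2·3 = -21
  a_6 = -1·-21 + -2·-7 + -2·11 = 13
  a_7 = -1·13 + -2·-21 + -2·-7 = 43
  a_8 = -1·43 + -2·13 + -2·-21 = -27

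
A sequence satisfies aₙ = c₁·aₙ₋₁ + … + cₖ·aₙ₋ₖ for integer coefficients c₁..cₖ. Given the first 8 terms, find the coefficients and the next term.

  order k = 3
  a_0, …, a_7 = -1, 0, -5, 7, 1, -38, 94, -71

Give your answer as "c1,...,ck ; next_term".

  a_3 = -2·-5 + -3·0 + 3·-1 = 7
  a_4 = -2·7 + -3·-5 + 3·0 = 1
  a_5 = -2·1 + -3·7 + 3·-5 = -38
  a_6 = -2·-38 + -3·1 + 3·7 = 94
  a_7 = -2·94 + -3·-38 + 3·1 = -71
  a_8 = -2·-71 + -3·94 + 3·-38 = -254

-2,-3,3 ; -254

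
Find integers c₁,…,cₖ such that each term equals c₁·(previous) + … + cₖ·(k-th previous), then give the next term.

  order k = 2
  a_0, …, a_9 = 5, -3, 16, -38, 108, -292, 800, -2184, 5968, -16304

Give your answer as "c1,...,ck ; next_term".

  a_2 = -2·-3 + 2·5 = 16
  a_3 = -2·16 + 2·-3 = -38
  a_4 = -2·-38 + 2·16 = 108
  a_5 = -2·108 + 2·-38 = -292
  a_6 = -2·-292 + 2·108 = 800
  a_7 = -2·800 + 2·-292 = -2184
  a_8 = -2·-2184 + 2·800 = 5968
  a_9 = -2·5968 + 2·-2184 = -16304
  a_10 = -2·-16304 + 2·5968 = 44544

-2,2 ; 44544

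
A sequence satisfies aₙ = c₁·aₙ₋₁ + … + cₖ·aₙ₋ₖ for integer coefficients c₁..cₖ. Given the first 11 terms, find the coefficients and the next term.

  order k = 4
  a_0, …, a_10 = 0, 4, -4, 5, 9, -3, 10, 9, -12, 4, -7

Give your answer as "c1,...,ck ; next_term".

  a_4 = 1·5 + 0·-4 + 1·4 + -2·0 = 9
  a_5 = 1·9 + 0·5 + 1·-4 + -2·4 = -3
  a_6 = 1·-3 + 0·9 + 1·5 + -2·-4 = 10
  a_7 = 1·10 + 0·-3 + 1·9 + -2·5 = 9
  a_8 = 1·9 + 0·10 + 1·-3 + -2·9 = -12
  a_9 = 1·-12 + 0·9 + 1·10 + -2·-3 = 4
  a_10 = 1·4 + 0·-12 + 1·9 + -2·10 = -7
  a_11 = 1·-7 + 0·4 + 1·-12 + -2·9 = -37

1,0,1,-2 ; -37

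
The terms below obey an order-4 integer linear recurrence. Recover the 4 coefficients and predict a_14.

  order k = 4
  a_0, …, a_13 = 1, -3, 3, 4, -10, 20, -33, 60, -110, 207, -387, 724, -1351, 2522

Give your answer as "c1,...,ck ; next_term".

  a_4 = -2·4 + 0·3 + 1·-3 + 1·1 = -10
  a_5 = -2·-10 + 0·4 + 1·3 + 1·-3 = 20
  a_6 = -2·20 + 0·-10 + 1·4 + 1·3 = -33
  a_7 = -2·-33 + 0·20 + 1·-10 + 1·4 = 60
  a_8 = -2·60 + 0·-33 + 1·20 + 1·-10 = -110
  a_9 = -2·-110 + 0·60 + 1·-33 + 1·20 = 207
  a_10 = -2·207 + 0·-110 + 1·60 + 1·-33 = -387
  a_11 = -2·-387 + 0·207 + 1·-110 + 1·60 = 724
  a_12 = -2·724 + 0·-387 + 1·207 + 1·-110 = -1351
  a_13 = -2·-1351 + 0·724 + 1·-387 + 1·207 = 2522
  a_14 = -2·2522 + 0·-1351 + 1·724 + 1·-387 = -4707

-2,0,1,1 ; -4707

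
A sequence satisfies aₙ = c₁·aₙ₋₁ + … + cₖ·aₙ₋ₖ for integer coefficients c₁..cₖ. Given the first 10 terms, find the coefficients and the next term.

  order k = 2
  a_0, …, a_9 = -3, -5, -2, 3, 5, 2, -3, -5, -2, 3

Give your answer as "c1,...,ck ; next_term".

  a_2 = 1·-5 + -1·-3 = -2
  a_3 = 1·-2 + -1·-5 = 3
  a_4 = 1·3 + -1·-2 = 5
  a_5 = 1·5 + -1·3 = 2
  a_6 = 1·2 + -1·5 = -3
  a_7 = 1·-3 + -1·2 = -5
  a_8 = 1·-5 + -1·-3 = -2
  a_9 = 1·-2 + -1·-5 = 3
  a_10 = 1·3 + -1·-2 = 5

1,-1 ; 5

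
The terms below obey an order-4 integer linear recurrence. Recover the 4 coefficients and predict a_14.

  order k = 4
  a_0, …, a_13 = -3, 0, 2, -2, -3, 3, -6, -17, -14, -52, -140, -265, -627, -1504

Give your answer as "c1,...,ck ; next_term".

1,1,4,1 ; -3331

  a_4 = 1·-2 + 1·2 + 4·0 + 1·-3 = -3
  a_5 = 1·-3 + 1·-2 + 4·2 + 1·0 = 3
  a_6 = 1·3 + 1·-3 + 4·-2 + 1·2 = -6
  a_7 = 1·-6 + 1·3 + 4·-3 + 1·-2 = -17
  a_8 = 1·-17 + 1·-6 + 4·3 + 1·-3 = -14
  a_9 = 1·-14 + 1·-17 + 4·-6 + 1·3 = -52
  a_10 = 1·-52 + 1·-14 + 4·-17 + 1·-6 = -140
  a_11 = 1·-140 + 1·-52 + 4·-14 + 1·-17 = -265
  a_12 = 1·-265 + 1·-140 + 4·-52 + 1·-14 = -627
  a_13 = 1·-627 + 1·-265 + 4·-140 + 1·-52 = -1504
  a_14 = 1·-1504 + 1·-627 + 4·-265 + 1·-140 = -3331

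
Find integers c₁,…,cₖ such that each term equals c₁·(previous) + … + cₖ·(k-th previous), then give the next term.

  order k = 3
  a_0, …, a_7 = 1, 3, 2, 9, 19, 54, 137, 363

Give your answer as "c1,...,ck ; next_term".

  a_3 = 2·2 + 2·3 + -1·1 = 9
  a_4 = 2·9 + 2·2 + -1·3 = 19
  a_5 = 2·19 + 2·9 + -1·2 = 54
  a_6 = 2·54 + 2·19 + -1·9 = 137
  a_7 = 2·137 + 2·54 + -1·19 = 363
  a_8 = 2·363 + 2·137 + -1·54 = 946

2,2,-1 ; 946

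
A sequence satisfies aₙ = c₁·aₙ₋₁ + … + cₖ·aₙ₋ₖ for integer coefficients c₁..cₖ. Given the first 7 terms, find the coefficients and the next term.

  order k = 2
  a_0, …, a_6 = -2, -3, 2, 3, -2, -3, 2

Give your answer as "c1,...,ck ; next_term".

0,-1 ; 3

  a_2 = 0·-3 + -1·-2 = 2
  a_3 = 0·2 + -1·-3 = 3
  a_4 = 0·3 + -1·2 = -2
  a_5 = 0·-2 + -1·3 = -3
  a_6 = 0·-3 + -1·-2 = 2
  a_7 = 0·2 + -1·-3 = 3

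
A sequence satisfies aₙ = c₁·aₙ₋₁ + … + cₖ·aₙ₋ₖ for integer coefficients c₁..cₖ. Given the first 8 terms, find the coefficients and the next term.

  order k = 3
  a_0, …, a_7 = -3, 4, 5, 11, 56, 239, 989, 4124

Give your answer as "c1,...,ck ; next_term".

  a_3 = 4·5 + 0·4 + 3·-3 = 11
  a_4 = 4·11 + 0·5 + 3·4 = 56
  a_5 = 4·56 + 0·11 + 3·5 = 239
  a_6 = 4·239 + 0·56 + 3·11 = 989
  a_7 = 4·989 + 0·239 + 3·56 = 4124
  a_8 = 4·4124 + 0·989 + 3·239 = 17213

4,0,3 ; 17213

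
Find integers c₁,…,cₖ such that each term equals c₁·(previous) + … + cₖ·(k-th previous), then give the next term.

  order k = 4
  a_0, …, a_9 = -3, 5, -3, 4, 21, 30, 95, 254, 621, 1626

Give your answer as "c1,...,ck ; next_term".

2,1,2,-2 ; 4191

  a_4 = 2·4 + 1·-3 + 2·5 + -2·-3 = 21
  a_5 = 2·21 + 1·4 + 2·-3 + -2·5 = 30
  a_6 = 2·30 + 1·21 + 2·4 + -2·-3 = 95
  a_7 = 2·95 + 1·30 + 2·21 + -2·4 = 254
  a_8 = 2·254 + 1·95 + 2·30 + -2·21 = 621
  a_9 = 2·621 + 1·254 + 2·95 + -2·30 = 1626
  a_10 = 2·1626 + 1·621 + 2·254 + -2·95 = 4191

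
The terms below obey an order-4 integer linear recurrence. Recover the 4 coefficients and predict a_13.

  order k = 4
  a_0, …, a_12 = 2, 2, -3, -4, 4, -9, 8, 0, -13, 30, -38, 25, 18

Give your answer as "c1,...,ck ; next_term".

-1,0,1,-1 ; -86

  a_4 = -1·-4 + 0·-3 + 1·2 + -1·2 = 4
  a_5 = -1·4 + 0·-4 + 1·-3 + -1·2 = -9
  a_6 = -1·-9 + 0·4 + 1·-4 + -1·-3 = 8
  a_7 = -1·8 + 0·-9 + 1·4 + -1·-4 = 0
  a_8 = -1·0 + 0·8 + 1·-9 + -1·4 = -13
  a_9 = -1·-13 + 0·0 + 1·8 + -1·-9 = 30
  a_10 = -1·30 + 0·-13 + 1·0 + -1·8 = -38
  a_11 = -1·-38 + 0·30 + 1·-13 + -1·0 = 25
  a_12 = -1·25 + 0·-38 + 1·30 + -1·-13 = 18
  a_13 = -1·18 + 0·25 + 1·-38 + -1·30 = -86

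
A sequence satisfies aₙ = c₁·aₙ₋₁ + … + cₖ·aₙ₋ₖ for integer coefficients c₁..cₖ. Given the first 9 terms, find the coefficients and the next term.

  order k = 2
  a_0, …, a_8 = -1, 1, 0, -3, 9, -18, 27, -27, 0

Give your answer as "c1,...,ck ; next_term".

-3,-3 ; 81

  a_2 = -3·1 + -3·-1 = 0
  a_3 = -3·0 + -3·1 = -3
  a_4 = -3·-3 + -3·0 = 9
  a_5 = -3·9 + -3·-3 = -18
  a_6 = -3·-18 + -3·9 = 27
  a_7 = -3·27 + -3·-18 = -27
  a_8 = -3·-27 + -3·27 = 0
  a_9 = -3·0 + -3·-27 = 81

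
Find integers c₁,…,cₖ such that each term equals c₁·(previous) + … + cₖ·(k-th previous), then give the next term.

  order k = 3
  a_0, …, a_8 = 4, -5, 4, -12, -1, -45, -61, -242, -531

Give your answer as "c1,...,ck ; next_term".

1,4,1 ; -1560

  a_3 = 1·4 + 4·-5 + 1·4 = -12
  a_4 = 1·-12 + 4·4 + 1·-5 = -1
  a_5 = 1·-1 + 4·-12 + 1·4 = -45
  a_6 = 1·-45 + 4·-1 + 1·-12 = -61
  a_7 = 1·-61 + 4·-45 + 1·-1 = -242
  a_8 = 1·-242 + 4·-61 + 1·-45 = -531
  a_9 = 1·-531 + 4·-242 + 1·-61 = -1560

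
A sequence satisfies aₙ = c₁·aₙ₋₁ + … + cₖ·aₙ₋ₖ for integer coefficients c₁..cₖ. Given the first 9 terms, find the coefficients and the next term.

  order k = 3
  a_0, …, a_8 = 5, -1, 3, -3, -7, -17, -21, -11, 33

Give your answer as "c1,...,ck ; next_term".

2,-1,-2 ; 119

  a_3 = 2·3 + -1·-1 + -2·5 = -3
  a_4 = 2·-3 + -1·3 + -2·-1 = -7
  a_5 = 2·-7 + -1·-3 + -2·3 = -17
  a_6 = 2·-17 + -1·-7 + -2·-3 = -21
  a_7 = 2·-21 + -1·-17 + -2·-7 = -11
  a_8 = 2·-11 + -1·-21 + -2·-17 = 33
  a_9 = 2·33 + -1·-11 + -2·-21 = 119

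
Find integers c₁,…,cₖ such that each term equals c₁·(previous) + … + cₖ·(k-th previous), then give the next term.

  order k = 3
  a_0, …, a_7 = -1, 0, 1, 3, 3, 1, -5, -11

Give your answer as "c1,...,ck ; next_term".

  a_3 = 1·1 + 0·0 + -2·-1 = 3
  a_4 = 1·3 + 0·1 + -2·0 = 3
  a_5 = 1·3 + 0·3 + -2·1 = 1
  a_6 = 1·1 + 0·3 + -2·3 = -5
  a_7 = 1·-5 + 0·1 + -2·3 = -11
  a_8 = 1·-11 + 0·-5 + -2·1 = -13

1,0,-2 ; -13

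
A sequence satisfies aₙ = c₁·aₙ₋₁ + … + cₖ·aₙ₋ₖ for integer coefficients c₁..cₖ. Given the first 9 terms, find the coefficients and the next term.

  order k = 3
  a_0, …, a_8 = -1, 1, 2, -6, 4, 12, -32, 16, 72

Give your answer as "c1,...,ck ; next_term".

  a_3 = -1·2 + -2·1 + 2·-1 = -6
  a_4 = -1·-6 + -2·2 + 2·1 = 4
  a_5 = -1·4 + -2·-6 + 2·2 = 12
  a_6 = -1·12 + -2·4 + 2·-6 = -32
  a_7 = -1·-32 + -2·12 + 2·4 = 16
  a_8 = -1·16 + -2·-32 + 2·12 = 72
  a_9 = -1·72 + -2·16 + 2·-32 = -168

-1,-2,2 ; -168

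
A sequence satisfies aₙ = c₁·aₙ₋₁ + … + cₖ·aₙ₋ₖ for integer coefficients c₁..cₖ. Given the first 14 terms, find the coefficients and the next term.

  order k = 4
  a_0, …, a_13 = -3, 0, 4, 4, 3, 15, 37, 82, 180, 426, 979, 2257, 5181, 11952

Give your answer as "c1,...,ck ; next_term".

1,2,1,3 ; 27508

  a_4 = 1·4 + 2·4 + 1·0 + 3·-3 = 3
  a_5 = 1·3 + 2·4 + 1·4 + 3·0 = 15
  a_6 = 1·15 + 2·3 + 1·4 + 3·4 = 37
  a_7 = 1·37 + 2·15 + 1·3 + 3·4 = 82
  a_8 = 1·82 + 2·37 + 1·15 + 3·3 = 180
  a_9 = 1·180 + 2·82 + 1·37 + 3·15 = 426
  a_10 = 1·426 + 2·180 + 1·82 + 3·37 = 979
  a_11 = 1·979 + 2·426 + 1·180 + 3·82 = 2257
  a_12 = 1·2257 + 2·979 + 1·426 + 3·180 = 5181
  a_13 = 1·5181 + 2·2257 + 1·979 + 3·426 = 11952
  a_14 = 1·11952 + 2·5181 + 1·2257 + 3·979 = 27508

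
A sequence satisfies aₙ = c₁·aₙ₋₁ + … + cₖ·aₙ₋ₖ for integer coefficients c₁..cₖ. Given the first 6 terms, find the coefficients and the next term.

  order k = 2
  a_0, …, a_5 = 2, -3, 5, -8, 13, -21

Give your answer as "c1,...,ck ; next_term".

-1,1 ; 34

  a_2 = -1·-3 + 1·2 = 5
  a_3 = -1·5 + 1·-3 = -8
  a_4 = -1·-8 + 1·5 = 13
  a_5 = -1·13 + 1·-8 = -21
  a_6 = -1·-21 + 1·13 = 34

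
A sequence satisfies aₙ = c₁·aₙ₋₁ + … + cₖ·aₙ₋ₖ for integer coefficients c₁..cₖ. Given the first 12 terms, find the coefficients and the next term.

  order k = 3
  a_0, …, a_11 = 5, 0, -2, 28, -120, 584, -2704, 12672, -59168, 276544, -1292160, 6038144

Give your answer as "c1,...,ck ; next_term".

-4,4,4 ; -28215040

  a_3 = -4·-2 + 4·0 + 4·5 = 28
  a_4 = -4·28 + 4·-2 + 4·0 = -120
  a_5 = -4·-120 + 4·28 + 4·-2 = 584
  a_6 = -4·584 + 4·-120 + 4·28 = -2704
  a_7 = -4·-2704 + 4·584 + 4·-120 = 12672
  a_8 = -4·12672 + 4·-2704 + 4·584 = -59168
  a_9 = -4·-59168 + 4·12672 + 4·-2704 = 276544
  a_10 = -4·276544 + 4·-59168 + 4·12672 = -1292160
  a_11 = -4·-1292160 + 4·276544 + 4·-59168 = 6038144
  a_12 = -4·6038144 + 4·-1292160 + 4·276544 = -28215040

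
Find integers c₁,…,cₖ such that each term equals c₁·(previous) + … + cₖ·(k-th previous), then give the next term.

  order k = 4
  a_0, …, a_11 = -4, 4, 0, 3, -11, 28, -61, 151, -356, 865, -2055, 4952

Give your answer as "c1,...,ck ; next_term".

  a_4 = -1·3 + 3·0 + 0·4 + 2·-4 = -11
  a_5 = -1·-11 + 3·3 + 0·0 + 2·4 = 28
  a_6 = -1·28 + 3·-11 + 0·3 + 2·0 = -61
  a_7 = -1·-61 + 3·28 + 0·-11 + 2·3 = 151
  a_8 = -1·151 + 3·-61 + 0·28 + 2·-11 = -356
  a_9 = -1·-356 + 3·151 + 0·-61 + 2·28 = 865
  a_10 = -1·865 + 3·-356 + 0·151 + 2·-61 = -2055
  a_11 = -1·-2055 + 3·865 + 0·-356 + 2·151 = 4952
  a_12 = -1·4952 + 3·-2055 + 0·865 + 2·-356 = -11829

-1,3,0,2 ; -11829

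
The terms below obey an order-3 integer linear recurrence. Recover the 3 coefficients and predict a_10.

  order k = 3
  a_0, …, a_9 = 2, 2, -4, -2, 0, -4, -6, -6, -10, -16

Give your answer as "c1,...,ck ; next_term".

1,0,1 ; -22

  a_3 = 1·-4 + 0·2 + 1·2 = -2
  a_4 = 1·-2 + 0·-4 + 1·2 = 0
  a_5 = 1·0 + 0·-2 + 1·-4 = -4
  a_6 = 1·-4 + 0·0 + 1·-2 = -6
  a_7 = 1·-6 + 0·-4 + 1·0 = -6
  a_8 = 1·-6 + 0·-6 + 1·-4 = -10
  a_9 = 1·-10 + 0·-6 + 1·-6 = -16
  a_10 = 1·-16 + 0·-10 + 1·-6 = -22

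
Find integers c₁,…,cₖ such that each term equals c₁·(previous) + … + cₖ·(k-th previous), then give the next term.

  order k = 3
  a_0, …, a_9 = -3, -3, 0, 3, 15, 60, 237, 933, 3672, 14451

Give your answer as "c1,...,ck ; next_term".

4,0,-1 ; 56871

  a_3 = 4·0 + 0·-3 + -1·-3 = 3
  a_4 = 4·3 + 0·0 + -1·-3 = 15
  a_5 = 4·15 + 0·3 + -1·0 = 60
  a_6 = 4·60 + 0·15 + -1·3 = 237
  a_7 = 4·237 + 0·60 + -1·15 = 933
  a_8 = 4·933 + 0·237 + -1·60 = 3672
  a_9 = 4·3672 + 0·933 + -1·237 = 14451
  a_10 = 4·14451 + 0·3672 + -1·933 = 56871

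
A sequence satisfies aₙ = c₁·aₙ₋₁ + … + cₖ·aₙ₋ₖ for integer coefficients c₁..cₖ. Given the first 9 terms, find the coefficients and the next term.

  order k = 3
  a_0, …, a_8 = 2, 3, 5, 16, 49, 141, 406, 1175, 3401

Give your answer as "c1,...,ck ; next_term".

  a_3 = 3·5 + -1·3 + 2·2 = 16
  a_4 = 3·16 + -1·5 + 2·3 = 49
  a_5 = 3·49 + -1·16 + 2·5 = 141
  a_6 = 3·141 + -1·49 + 2·16 = 406
  a_7 = 3·406 + -1·141 + 2·49 = 1175
  a_8 = 3·1175 + -1·406 + 2·141 = 3401
  a_9 = 3·3401 + -1·1175 + 2·406 = 9840

3,-1,2 ; 9840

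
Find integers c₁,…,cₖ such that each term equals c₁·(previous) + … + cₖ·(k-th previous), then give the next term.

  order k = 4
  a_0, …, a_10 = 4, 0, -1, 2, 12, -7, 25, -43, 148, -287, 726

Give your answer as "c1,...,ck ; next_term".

-1,2,-1,4 ; -1620

  a_4 = -1·2 + 2·-1 + -1·0 + 4·4 = 12
  a_5 = -1·12 + 2·2 + -1·-1 + 4·0 = -7
  a_6 = -1·-7 + 2·12 + -1·2 + 4·-1 = 25
  a_7 = -1·25 + 2·-7 + -1·12 + 4·2 = -43
  a_8 = -1·-43 + 2·25 + -1·-7 + 4·12 = 148
  a_9 = -1·148 + 2·-43 + -1·25 + 4·-7 = -287
  a_10 = -1·-287 + 2·148 + -1·-43 + 4·25 = 726
  a_11 = -1·726 + 2·-287 + -1·148 + 4·-43 = -1620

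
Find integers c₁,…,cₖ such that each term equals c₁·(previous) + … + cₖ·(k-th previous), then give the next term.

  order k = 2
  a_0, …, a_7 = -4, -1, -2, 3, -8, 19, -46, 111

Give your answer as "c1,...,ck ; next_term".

  a_2 = -2·-1 + 1·-4 = -2
  a_3 = -2·-2 + 1·-1 = 3
  a_4 = -2·3 + 1·-2 = -8
  a_5 = -2·-8 + 1·3 = 19
  a_6 = -2·19 + 1·-8 = -46
  a_7 = -2·-46 + 1·19 = 111
  a_8 = -2·111 + 1·-46 = -268

-2,1 ; -268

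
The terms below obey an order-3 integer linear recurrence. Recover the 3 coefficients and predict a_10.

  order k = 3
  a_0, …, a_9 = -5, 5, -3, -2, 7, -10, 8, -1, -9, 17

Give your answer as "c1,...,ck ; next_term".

-1,0,1 ; -18

  a_3 = -1·-3 + 0·5 + 1·-5 = -2
  a_4 = -1·-2 + 0·-3 + 1·5 = 7
  a_5 = -1·7 + 0·-2 + 1·-3 = -10
  a_6 = -1·-10 + 0·7 + 1·-2 = 8
  a_7 = -1·8 + 0·-10 + 1·7 = -1
  a_8 = -1·-1 + 0·8 + 1·-10 = -9
  a_9 = -1·-9 + 0·-1 + 1·8 = 17
  a_10 = -1·17 + 0·-9 + 1·-1 = -18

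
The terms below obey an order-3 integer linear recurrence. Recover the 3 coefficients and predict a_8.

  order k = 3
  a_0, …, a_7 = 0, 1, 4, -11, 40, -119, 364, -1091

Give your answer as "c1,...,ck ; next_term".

-3,1,3 ; 3280

  a_3 = -3·4 + 1·1 + 3·0 = -11
  a_4 = -3·-11 + 1·4 + 3·1 = 40
  a_5 = -3·40 + 1·-11 + 3·4 = -119
  a_6 = -3·-119 + 1·40 + 3·-11 = 364
  a_7 = -3·364 + 1·-119 + 3·40 = -1091
  a_8 = -3·-1091 + 1·364 + 3·-119 = 3280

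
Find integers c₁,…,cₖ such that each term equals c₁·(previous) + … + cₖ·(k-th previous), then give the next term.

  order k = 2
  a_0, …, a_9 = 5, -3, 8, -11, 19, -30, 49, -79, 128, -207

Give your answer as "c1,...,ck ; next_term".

-1,1 ; 335

  a_2 = -1·-3 + 1·5 = 8
  a_3 = -1·8 + 1·-3 = -11
  a_4 = -1·-11 + 1·8 = 19
  a_5 = -1·19 + 1·-11 = -30
  a_6 = -1·-30 + 1·19 = 49
  a_7 = -1·49 + 1·-30 = -79
  a_8 = -1·-79 + 1·49 = 128
  a_9 = -1·128 + 1·-79 = -207
  a_10 = -1·-207 + 1·128 = 335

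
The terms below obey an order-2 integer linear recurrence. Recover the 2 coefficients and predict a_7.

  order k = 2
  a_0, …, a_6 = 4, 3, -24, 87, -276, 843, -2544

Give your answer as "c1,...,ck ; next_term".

-4,-3 ; 7647

  a_2 = -4·3 + -3·4 = -24
  a_3 = -4·-24 + -3·3 = 87
  a_4 = -4·87 + -3·-24 = -276
  a_5 = -4·-276 + -3·87 = 843
  a_6 = -4·843 + -3·-276 = -2544
  a_7 = -4·-2544 + -3·843 = 7647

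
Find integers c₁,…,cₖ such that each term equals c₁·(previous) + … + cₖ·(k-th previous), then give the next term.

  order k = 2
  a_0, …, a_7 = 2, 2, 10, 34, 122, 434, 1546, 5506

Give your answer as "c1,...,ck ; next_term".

  a_2 = 3·2 + 2·2 = 10
  a_3 = 3·10 + 2·2 = 34
  a_4 = 3·34 + 2·10 = 122
  a_5 = 3·122 + 2·34 = 434
  a_6 = 3·434 + 2·122 = 1546
  a_7 = 3·1546 + 2·434 = 5506
  a_8 = 3·5506 + 2·1546 = 19610

3,2 ; 19610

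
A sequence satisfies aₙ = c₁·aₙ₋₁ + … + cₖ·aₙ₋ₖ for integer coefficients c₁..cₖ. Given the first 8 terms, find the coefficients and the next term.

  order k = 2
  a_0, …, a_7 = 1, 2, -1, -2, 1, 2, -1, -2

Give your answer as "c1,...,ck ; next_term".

0,-1 ; 1

  a_2 = 0·2 + -1·1 = -1
  a_3 = 0·-1 + -1·2 = -2
  a_4 = 0·-2 + -1·-1 = 1
  a_5 = 0·1 + -1·-2 = 2
  a_6 = 0·2 + -1·1 = -1
  a_7 = 0·-1 + -1·2 = -2
  a_8 = 0·-2 + -1·-1 = 1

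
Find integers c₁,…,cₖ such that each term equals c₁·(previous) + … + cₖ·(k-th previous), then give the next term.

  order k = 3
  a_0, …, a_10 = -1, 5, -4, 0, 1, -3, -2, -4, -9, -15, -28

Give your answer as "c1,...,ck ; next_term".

  a_3 = 1·-4 + 1·5 + 1·-1 = 0
  a_4 = 1·0 + 1·-4 + 1·5 = 1
  a_5 = 1·1 + 1·0 + 1·-4 = -3
  a_6 = 1·-3 + 1·1 + 1·0 = -2
  a_7 = 1·-2 + 1·-3 + 1·1 = -4
  a_8 = 1·-4 + 1·-2 + 1·-3 = -9
  a_9 = 1·-9 + 1·-4 + 1·-2 = -15
  a_10 = 1·-15 + 1·-9 + 1·-4 = -28
  a_11 = 1·-28 + 1·-15 + 1·-9 = -52

1,1,1 ; -52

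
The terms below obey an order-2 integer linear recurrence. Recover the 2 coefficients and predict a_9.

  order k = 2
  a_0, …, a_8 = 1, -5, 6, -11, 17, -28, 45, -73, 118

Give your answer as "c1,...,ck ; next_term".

  a_2 = -1·-5 + 1·1 = 6
  a_3 = -1·6 + 1·-5 = -11
  a_4 = -1·-11 + 1·6 = 17
  a_5 = -1·17 + 1·-11 = -28
  a_6 = -1·-28 + 1·17 = 45
  a_7 = -1·45 + 1·-28 = -73
  a_8 = -1·-73 + 1·45 = 118
  a_9 = -1·118 + 1·-73 = -191

-1,1 ; -191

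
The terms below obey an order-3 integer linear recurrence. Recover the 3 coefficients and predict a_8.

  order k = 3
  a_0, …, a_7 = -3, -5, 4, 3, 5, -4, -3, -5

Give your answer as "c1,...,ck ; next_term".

0,0,-1 ; 4

  a_3 = 0·4 + 0·-5 + -1·-3 = 3
  a_4 = 0·3 + 0·4 + -1·-5 = 5
  a_5 = 0·5 + 0·3 + -1·4 = -4
  a_6 = 0·-4 + 0·5 + -1·3 = -3
  a_7 = 0·-3 + 0·-4 + -1·5 = -5
  a_8 = 0·-5 + 0·-3 + -1·-4 = 4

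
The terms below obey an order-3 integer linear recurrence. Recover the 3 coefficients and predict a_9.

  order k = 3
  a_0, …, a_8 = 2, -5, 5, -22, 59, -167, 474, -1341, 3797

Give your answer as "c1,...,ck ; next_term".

-2,2,-1 ; -10750

  a_3 = -2·5 + 2·-5 + -1·2 = -22
  a_4 = -2·-22 + 2·5 + -1·-5 = 59
  a_5 = -2·59 + 2·-22 + -1·5 = -167
  a_6 = -2·-167 + 2·59 + -1·-22 = 474
  a_7 = -2·474 + 2·-167 + -1·59 = -1341
  a_8 = -2·-1341 + 2·474 + -1·-167 = 3797
  a_9 = -2·3797 + 2·-1341 + -1·474 = -10750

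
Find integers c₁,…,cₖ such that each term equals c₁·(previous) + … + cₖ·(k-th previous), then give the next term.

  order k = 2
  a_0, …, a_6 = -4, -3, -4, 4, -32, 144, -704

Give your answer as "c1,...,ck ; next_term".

-4,4 ; 3392

  a_2 = -4·-3 + 4·-4 = -4
  a_3 = -4·-4 + 4·-3 = 4
  a_4 = -4·4 + 4·-4 = -32
  a_5 = -4·-32 + 4·4 = 144
  a_6 = -4·144 + 4·-32 = -704
  a_7 = -4·-704 + 4·144 = 3392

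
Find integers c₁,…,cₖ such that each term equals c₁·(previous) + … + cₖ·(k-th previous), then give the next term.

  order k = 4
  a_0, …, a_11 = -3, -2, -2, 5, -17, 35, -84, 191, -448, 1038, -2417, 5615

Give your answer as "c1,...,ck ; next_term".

-2,1,1,1 ; -13057

  a_4 = -2·5 + 1·-2 + 1·-2 + 1·-3 = -17
  a_5 = -2·-17 + 1·5 + 1·-2 + 1·-2 = 35
  a_6 = -2·35 + 1·-17 + 1·5 + 1·-2 = -84
  a_7 = -2·-84 + 1·35 + 1·-17 + 1·5 = 191
  a_8 = -2·191 + 1·-84 + 1·35 + 1·-17 = -448
  a_9 = -2·-448 + 1·191 + 1·-84 + 1·35 = 1038
  a_10 = -2·1038 + 1·-448 + 1·191 + 1·-84 = -2417
  a_11 = -2·-2417 + 1·1038 + 1·-448 + 1·191 = 5615
  a_12 = -2·5615 + 1·-2417 + 1·1038 + 1·-448 = -13057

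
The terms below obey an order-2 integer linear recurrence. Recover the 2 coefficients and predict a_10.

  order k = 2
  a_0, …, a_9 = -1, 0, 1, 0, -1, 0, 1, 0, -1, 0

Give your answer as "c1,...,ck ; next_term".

0,-1 ; 1

  a_2 = 0·0 + -1·-1 = 1
  a_3 = 0·1 + -1·0 = 0
  a_4 = 0·0 + -1·1 = -1
  a_5 = 0·-1 + -1·0 = 0
  a_6 = 0·0 + -1·-1 = 1
  a_7 = 0·1 + -1·0 = 0
  a_8 = 0·0 + -1·1 = -1
  a_9 = 0·-1 + -1·0 = 0
  a_10 = 0·0 + -1·-1 = 1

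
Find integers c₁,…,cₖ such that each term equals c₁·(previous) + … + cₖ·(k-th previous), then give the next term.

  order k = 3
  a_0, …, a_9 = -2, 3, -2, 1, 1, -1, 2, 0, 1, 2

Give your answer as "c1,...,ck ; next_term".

  a_3 = 0·-2 + 1·3 + 1·-2 = 1
  a_4 = 0·1 + 1·-2 + 1·3 = 1
  a_5 = 0·1 + 1·1 + 1·-2 = -1
  a_6 = 0·-1 + 1·1 + 1·1 = 2
  a_7 = 0·2 + 1·-1 + 1·1 = 0
  a_8 = 0·0 + 1·2 + 1·-1 = 1
  a_9 = 0·1 + 1·0 + 1·2 = 2
  a_10 = 0·2 + 1·1 + 1·0 = 1

0,1,1 ; 1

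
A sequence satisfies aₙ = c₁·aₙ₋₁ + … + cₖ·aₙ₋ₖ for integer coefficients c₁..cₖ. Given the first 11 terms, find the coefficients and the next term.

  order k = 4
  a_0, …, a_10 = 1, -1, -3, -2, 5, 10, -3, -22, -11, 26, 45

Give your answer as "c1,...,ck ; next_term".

  a_4 = 0·-2 + -3·-3 + 0·-1 + -4·1 = 5
  a_5 = 0·5 + -3·-2 + 0·-3 + -4·-1 = 10
  a_6 = 0·10 + -3·5 + 0·-2 + -4·-3 = -3
  a_7 = 0·-3 + -3·10 + 0·5 + -4·-2 = -22
  a_8 = 0·-22 + -3·-3 + 0·10 + -4·5 = -11
  a_9 = 0·-11 + -3·-22 + 0·-3 + -4·10 = 26
  a_10 = 0·26 + -3·-11 + 0·-22 + -4·-3 = 45
  a_11 = 0·45 + -3·26 + 0·-11 + -4·-22 = 10

0,-3,0,-4 ; 10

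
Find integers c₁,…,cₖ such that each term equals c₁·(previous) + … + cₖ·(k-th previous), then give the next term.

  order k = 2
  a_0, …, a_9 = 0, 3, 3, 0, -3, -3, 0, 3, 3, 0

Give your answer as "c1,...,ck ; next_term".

1,-1 ; -3

  a_2 = 1·3 + -1·0 = 3
  a_3 = 1·3 + -1·3 = 0
  a_4 = 1·0 + -1·3 = -3
  a_5 = 1·-3 + -1·0 = -3
  a_6 = 1·-3 + -1·-3 = 0
  a_7 = 1·0 + -1·-3 = 3
  a_8 = 1·3 + -1·0 = 3
  a_9 = 1·3 + -1·3 = 0
  a_10 = 1·0 + -1·3 = -3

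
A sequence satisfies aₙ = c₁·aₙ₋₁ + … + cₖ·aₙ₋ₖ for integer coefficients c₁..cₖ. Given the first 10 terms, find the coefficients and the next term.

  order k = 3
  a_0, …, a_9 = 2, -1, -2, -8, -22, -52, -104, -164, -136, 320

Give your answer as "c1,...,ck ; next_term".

4,-4,-2 ; 2152

  a_3 = 4·-2 + -4·-1 + -2·2 = -8
  a_4 = 4·-8 + -4·-2 + -2·-1 = -22
  a_5 = 4·-22 + -4·-8 + -2·-2 = -52
  a_6 = 4·-52 + -4·-22 + -2·-8 = -104
  a_7 = 4·-104 + -4·-52 + -2·-22 = -164
  a_8 = 4·-164 + -4·-104 + -2·-52 = -136
  a_9 = 4·-136 + -4·-164 + -2·-104 = 320
  a_10 = 4·320 + -4·-136 + -2·-164 = 2152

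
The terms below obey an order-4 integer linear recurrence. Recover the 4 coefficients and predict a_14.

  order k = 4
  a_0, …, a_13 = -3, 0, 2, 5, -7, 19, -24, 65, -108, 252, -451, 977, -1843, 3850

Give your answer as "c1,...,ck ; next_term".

  a_4 = -1·5 + 2·2 + 1·0 + 2·-3 = -7
  a_5 = -1·-7 + 2·5 + 1·2 + 2·0 = 19
  a_6 = -1·19 + 2·-7 + 1·5 + 2·2 = -24
  a_7 = -1·-24 + 2·19 + 1·-7 + 2·5 = 65
  a_8 = -1·65 + 2·-24 + 1·19 + 2·-7 = -108
  a_9 = -1·-108 + 2·65 + 1·-24 + 2·19 = 252
  a_10 = -1·252 + 2·-108 + 1·65 + 2·-24 = -451
  a_11 = -1·-451 + 2·252 + 1·-108 + 2·65 = 977
  a_12 = -1·977 + 2·-451 + 1·252 + 2·-108 = -1843
  a_13 = -1·-1843 + 2·977 + 1·-451 + 2·252 = 3850
  a_14 = -1·3850 + 2·-1843 + 1·977 + 2·-451 = -7461

-1,2,1,2 ; -7461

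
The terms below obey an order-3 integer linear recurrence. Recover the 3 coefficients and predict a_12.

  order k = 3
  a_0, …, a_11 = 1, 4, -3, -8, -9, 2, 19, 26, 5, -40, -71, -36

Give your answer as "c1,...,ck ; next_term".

1,-1,-1 ; 75

  a_3 = 1·-3 + -1·4 + -1·1 = -8
  a_4 = 1·-8 + -1·-3 + -1·4 = -9
  a_5 = 1·-9 + -1·-8 + -1·-3 = 2
  a_6 = 1·2 + -1·-9 + -1·-8 = 19
  a_7 = 1·19 + -1·2 + -1·-9 = 26
  a_8 = 1·26 + -1·19 + -1·2 = 5
  a_9 = 1·5 + -1·26 + -1·19 = -40
  a_10 = 1·-40 + -1·5 + -1·26 = -71
  a_11 = 1·-71 + -1·-40 + -1·5 = -36
  a_12 = 1·-36 + -1·-71 + -1·-40 = 75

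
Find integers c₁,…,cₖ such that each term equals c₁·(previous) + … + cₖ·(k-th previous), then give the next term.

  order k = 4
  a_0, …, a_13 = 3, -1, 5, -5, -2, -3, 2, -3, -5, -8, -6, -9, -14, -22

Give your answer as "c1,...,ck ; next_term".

  a_4 = 1·-5 + 0·5 + 0·-1 + 1·3 = -2
  a_5 = 1·-2 + 0·-5 + 0·5 + 1·-1 = -3
  a_6 = 1·-3 + 0·-2 + 0·-5 + 1·5 = 2
  a_7 = 1·2 + 0·-3 + 0·-2 + 1·-5 = -3
  a_8 = 1·-3 + 0·2 + 0·-3 + 1·-2 = -5
  a_9 = 1·-5 + 0·-3 + 0·2 + 1·-3 = -8
  a_10 = 1·-8 + 0·-5 + 0·-3 + 1·2 = -6
  a_11 = 1·-6 + 0·-8 + 0·-5 + 1·-3 = -9
  a_12 = 1·-9 + 0·-6 + 0·-8 + 1·-5 = -14
  a_13 = 1·-14 + 0·-9 + 0·-6 + 1·-8 = -22
  a_14 = 1·-22 + 0·-14 + 0·-9 + 1·-6 = -28

1,0,0,1 ; -28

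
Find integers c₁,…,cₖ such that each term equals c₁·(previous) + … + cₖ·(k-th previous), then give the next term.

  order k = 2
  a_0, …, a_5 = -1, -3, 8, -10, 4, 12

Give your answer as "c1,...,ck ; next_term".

  a_2 = -2·-3 + -2·-1 = 8
  a_3 = -2·8 + -2·-3 = -10
  a_4 = -2·-10 + -2·8 = 4
  a_5 = -2·4 + -2·-10 = 12
  a_6 = -2·12 + -2·4 = -32

-2,-2 ; -32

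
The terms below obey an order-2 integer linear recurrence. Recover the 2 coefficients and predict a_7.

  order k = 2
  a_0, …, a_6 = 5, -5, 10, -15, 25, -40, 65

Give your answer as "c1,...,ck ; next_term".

-1,1 ; -105

  a_2 = -1·-5 + 1·5 = 10
  a_3 = -1·10 + 1·-5 = -15
  a_4 = -1·-15 + 1·10 = 25
  a_5 = -1·25 + 1·-15 = -40
  a_6 = -1·-40 + 1·25 = 65
  a_7 = -1·65 + 1·-40 = -105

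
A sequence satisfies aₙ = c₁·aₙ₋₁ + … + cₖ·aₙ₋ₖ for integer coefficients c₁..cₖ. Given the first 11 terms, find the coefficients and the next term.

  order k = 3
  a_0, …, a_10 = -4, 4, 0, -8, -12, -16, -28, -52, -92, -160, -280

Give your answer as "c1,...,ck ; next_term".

2,-1,1 ; -492

  a_3 = 2·0 + -1·4 + 1·-4 = -8
  a_4 = 2·-8 + -1·0 + 1·4 = -12
  a_5 = 2·-12 + -1·-8 + 1·0 = -16
  a_6 = 2·-16 + -1·-12 + 1·-8 = -28
  a_7 = 2·-28 + -1·-16 + 1·-12 = -52
  a_8 = 2·-52 + -1·-28 + 1·-16 = -92
  a_9 = 2·-92 + -1·-52 + 1·-28 = -160
  a_10 = 2·-160 + -1·-92 + 1·-52 = -280
  a_11 = 2·-280 + -1·-160 + 1·-92 = -492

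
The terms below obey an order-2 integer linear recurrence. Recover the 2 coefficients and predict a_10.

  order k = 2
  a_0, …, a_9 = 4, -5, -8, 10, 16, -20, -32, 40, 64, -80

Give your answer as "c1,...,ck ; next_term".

  a_2 = 0·-5 + -2·4 = -8
  a_3 = 0·-8 + -2·-5 = 10
  a_4 = 0·10 + -2·-8 = 16
  a_5 = 0·16 + -2·10 = -20
  a_6 = 0·-20 + -2·16 = -32
  a_7 = 0·-32 + -2·-20 = 40
  a_8 = 0·40 + -2·-32 = 64
  a_9 = 0·64 + -2·40 = -80
  a_10 = 0·-80 + -2·64 = -128

0,-2 ; -128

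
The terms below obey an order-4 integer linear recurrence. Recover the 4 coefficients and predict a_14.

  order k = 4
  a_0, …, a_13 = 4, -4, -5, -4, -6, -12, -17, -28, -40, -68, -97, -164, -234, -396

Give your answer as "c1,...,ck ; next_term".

0,2,0,1 ; -565

  a_4 = 0·-4 + 2·-5 + 0·-4 + 1·4 = -6
  a_5 = 0·-6 + 2·-4 + 0·-5 + 1·-4 = -12
  a_6 = 0·-12 + 2·-6 + 0·-4 + 1·-5 = -17
  a_7 = 0·-17 + 2·-12 + 0·-6 + 1·-4 = -28
  a_8 = 0·-28 + 2·-17 + 0·-12 + 1·-6 = -40
  a_9 = 0·-40 + 2·-28 + 0·-17 + 1·-12 = -68
  a_10 = 0·-68 + 2·-40 + 0·-28 + 1·-17 = -97
  a_11 = 0·-97 + 2·-68 + 0·-40 + 1·-28 = -164
  a_12 = 0·-164 + 2·-97 + 0·-68 + 1·-40 = -234
  a_13 = 0·-234 + 2·-164 + 0·-97 + 1·-68 = -396
  a_14 = 0·-396 + 2·-234 + 0·-164 + 1·-97 = -565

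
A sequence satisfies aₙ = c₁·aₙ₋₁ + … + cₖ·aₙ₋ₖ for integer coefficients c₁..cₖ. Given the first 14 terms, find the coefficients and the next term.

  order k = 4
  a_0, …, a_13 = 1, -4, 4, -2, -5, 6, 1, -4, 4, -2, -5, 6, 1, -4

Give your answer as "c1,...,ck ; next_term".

  a_4 = 0·-2 + -1·4 + 0·-4 + -1·1 = -5
  a_5 = 0·-5 + -1·-2 + 0·4 + -1·-4 = 6
  a_6 = 0·6 + -1·-5 + 0·-2 + -1·4 = 1
  a_7 = 0·1 + -1·6 + 0·-5 + -1·-2 = -4
  a_8 = 0·-4 + -1·1 + 0·6 + -1·-5 = 4
  a_9 = 0·4 + -1·-4 + 0·1 + -1·6 = -2
  a_10 = 0·-2 + -1·4 + 0·-4 + -1·1 = -5
  a_11 = 0·-5 + -1·-2 + 0·4 + -1·-4 = 6
  a_12 = 0·6 + -1·-5 + 0·-2 + -1·4 = 1
  a_13 = 0·1 + -1·6 + 0·-5 + -1·-2 = -4
  a_14 = 0·-4 + -1·1 + 0·6 + -1·-5 = 4

0,-1,0,-1 ; 4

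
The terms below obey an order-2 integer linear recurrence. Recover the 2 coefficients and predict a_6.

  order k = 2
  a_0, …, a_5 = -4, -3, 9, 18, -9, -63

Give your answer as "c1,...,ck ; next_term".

1,-3 ; -36

  a_2 = 1·-3 + -3·-4 = 9
  a_3 = 1·9 + -3·-3 = 18
  a_4 = 1·18 + -3·9 = -9
  a_5 = 1·-9 + -3·18 = -63
  a_6 = 1·-63 + -3·-9 = -36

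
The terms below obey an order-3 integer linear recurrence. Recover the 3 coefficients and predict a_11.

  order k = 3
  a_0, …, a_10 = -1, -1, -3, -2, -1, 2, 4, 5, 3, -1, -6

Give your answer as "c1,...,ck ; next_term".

1,0,-1 ; -9

  a_3 = 1·-3 + 0·-1 + -1·-1 = -2
  a_4 = 1·-2 + 0·-3 + -1·-1 = -1
  a_5 = 1·-1 + 0·-2 + -1·-3 = 2
  a_6 = 1·2 + 0·-1 + -1·-2 = 4
  a_7 = 1·4 + 0·2 + -1·-1 = 5
  a_8 = 1·5 + 0·4 + -1·2 = 3
  a_9 = 1·3 + 0·5 + -1·4 = -1
  a_10 = 1·-1 + 0·3 + -1·5 = -6
  a_11 = 1·-6 + 0·-1 + -1·3 = -9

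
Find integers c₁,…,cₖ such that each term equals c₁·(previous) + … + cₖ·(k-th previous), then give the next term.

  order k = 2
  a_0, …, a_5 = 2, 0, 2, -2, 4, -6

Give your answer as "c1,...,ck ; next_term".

-1,1 ; 10

  a_2 = -1·0 + 1·2 = 2
  a_3 = -1·2 + 1·0 = -2
  a_4 = -1·-2 + 1·2 = 4
  a_5 = -1·4 + 1·-2 = -6
  a_6 = -1·-6 + 1·4 = 10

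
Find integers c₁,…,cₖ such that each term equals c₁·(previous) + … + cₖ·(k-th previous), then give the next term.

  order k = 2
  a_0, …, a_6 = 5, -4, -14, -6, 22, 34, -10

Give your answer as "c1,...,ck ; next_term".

  a_2 = 1·-4 + -2·5 = -14
  a_3 = 1·-14 + -2·-4 = -6
  a_4 = 1·-6 + -2·-14 = 22
  a_5 = 1·22 + -2·-6 = 34
  a_6 = 1·34 + -2·22 = -10
  a_7 = 1·-10 + -2·34 = -78

1,-2 ; -78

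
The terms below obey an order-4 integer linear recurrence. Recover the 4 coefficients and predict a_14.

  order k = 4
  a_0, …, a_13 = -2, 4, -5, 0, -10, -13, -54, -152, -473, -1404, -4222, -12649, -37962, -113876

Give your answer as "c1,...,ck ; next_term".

3,0,-1,3 ; -341645

  a_4 = 3·0 + 0·-5 + -1·4 + 3·-2 = -10
  a_5 = 3·-10 + 0·0 + -1·-5 + 3·4 = -13
  a_6 = 3·-13 + 0·-10 + -1·0 + 3·-5 = -54
  a_7 = 3·-54 + 0·-13 + -1·-10 + 3·0 = -152
  a_8 = 3·-152 + 0·-54 + -1·-13 + 3·-10 = -473
  a_9 = 3·-473 + 0·-152 + -1·-54 + 3·-13 = -1404
  a_10 = 3·-1404 + 0·-473 + -1·-152 + 3·-54 = -4222
  a_11 = 3·-4222 + 0·-1404 + -1·-473 + 3·-152 = -12649
  a_12 = 3·-12649 + 0·-4222 + -1·-1404 + 3·-473 = -37962
  a_13 = 3·-37962 + 0·-12649 + -1·-4222 + 3·-1404 = -113876
  a_14 = 3·-113876 + 0·-37962 + -1·-12649 + 3·-4222 = -341645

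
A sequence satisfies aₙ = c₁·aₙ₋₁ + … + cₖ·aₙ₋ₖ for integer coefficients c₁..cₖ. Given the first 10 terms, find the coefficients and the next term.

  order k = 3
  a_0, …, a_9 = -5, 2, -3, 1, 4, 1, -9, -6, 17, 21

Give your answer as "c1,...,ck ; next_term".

0,-2,-1 ; -28

  a_3 = 0·-3 + -2·2 + -1·-5 = 1
  a_4 = 0·1 + -2·-3 + -1·2 = 4
  a_5 = 0·4 + -2·1 + -1·-3 = 1
  a_6 = 0·1 + -2·4 + -1·1 = -9
  a_7 = 0·-9 + -2·1 + -1·4 = -6
  a_8 = 0·-6 + -2·-9 + -1·1 = 17
  a_9 = 0·17 + -2·-6 + -1·-9 = 21
  a_10 = 0·21 + -2·17 + -1·-6 = -28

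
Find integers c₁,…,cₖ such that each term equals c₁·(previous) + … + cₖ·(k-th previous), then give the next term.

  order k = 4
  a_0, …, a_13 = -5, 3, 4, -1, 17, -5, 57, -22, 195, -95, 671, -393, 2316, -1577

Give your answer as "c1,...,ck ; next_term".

  a_4 = -1·-1 + 3·4 + 3·3 + 1·-5 = 17
  a_5 = -1·17 + 3·-1 + 3·4 + 1·3 = -5
  a_6 = -1·-5 + 3·17 + 3·-1 + 1·4 = 57
  a_7 = -1·57 + 3·-5 + 3·17 + 1·-1 = -22
  a_8 = -1·-22 + 3·57 + 3·-5 + 1·17 = 195
  a_9 = -1·195 + 3·-22 + 3·57 + 1·-5 = -95
  a_10 = -1·-95 + 3·195 + 3·-22 + 1·57 = 671
  a_11 = -1·671 + 3·-95 + 3·195 + 1·-22 = -393
  a_12 = -1·-393 + 3·671 + 3·-95 + 1·195 = 2316
  a_13 = -1·2316 + 3·-393 + 3·671 + 1·-95 = -1577
  a_14 = -1·-1577 + 3·2316 + 3·-393 + 1·671 = 8017

-1,3,3,1 ; 8017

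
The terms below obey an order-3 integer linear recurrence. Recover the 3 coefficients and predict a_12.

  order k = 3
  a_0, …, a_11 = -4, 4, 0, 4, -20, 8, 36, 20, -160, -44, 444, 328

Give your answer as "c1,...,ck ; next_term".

-1,-3,-4 ; -1484

  a_3 = -1·0 + -3·4 + -4·-4 = 4
  a_4 = -1·4 + -3·0 + -4·4 = -20
  a_5 = -1·-20 + -3·4 + -4·0 = 8
  a_6 = -1·8 + -3·-20 + -4·4 = 36
  a_7 = -1·36 + -3·8 + -4·-20 = 20
  a_8 = -1·20 + -3·36 + -4·8 = -160
  a_9 = -1·-160 + -3·20 + -4·36 = -44
  a_10 = -1·-44 + -3·-160 + -4·20 = 444
  a_11 = -1·444 + -3·-44 + -4·-160 = 328
  a_12 = -1·328 + -3·444 + -4·-44 = -1484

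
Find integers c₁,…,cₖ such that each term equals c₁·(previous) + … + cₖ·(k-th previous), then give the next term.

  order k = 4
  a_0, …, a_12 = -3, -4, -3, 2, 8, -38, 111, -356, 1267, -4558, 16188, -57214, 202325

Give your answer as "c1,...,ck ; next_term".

-4,-3,-4,3 ; -716084

  a_4 = -4·2 + -3·-3 + -4·-4 + 3·-3 = 8
  a_5 = -4·8 + -3·2 + -4·-3 + 3·-4 = -38
  a_6 = -4·-38 + -3·8 + -4·2 + 3·-3 = 111
  a_7 = -4·111 + -3·-38 + -4·8 + 3·2 = -356
  a_8 = -4·-356 + -3·111 + -4·-38 + 3·8 = 1267
  a_9 = -4·1267 + -3·-356 + -4·111 + 3·-38 = -4558
  a_10 = -4·-4558 + -3·1267 + -4·-356 + 3·111 = 16188
  a_11 = -4·16188 + -3·-4558 + -4·1267 + 3·-356 = -57214
  a_12 = -4·-57214 + -3·16188 + -4·-4558 + 3·1267 = 202325
  a_13 = -4·202325 + -3·-57214 + -4·16188 + 3·-4558 = -716084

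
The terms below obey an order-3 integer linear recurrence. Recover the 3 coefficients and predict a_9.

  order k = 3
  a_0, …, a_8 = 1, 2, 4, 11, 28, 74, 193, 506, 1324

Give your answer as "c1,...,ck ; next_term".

2,2,-1 ; 3467

  a_3 = 2·4 + 2·2 + -1·1 = 11
  a_4 = 2·11 + 2·4 + -1·2 = 28
  a_5 = 2·28 + 2·11 + -1·4 = 74
  a_6 = 2·74 + 2·28 + -1·11 = 193
  a_7 = 2·193 + 2·74 + -1·28 = 506
  a_8 = 2·506 + 2·193 + -1·74 = 1324
  a_9 = 2·1324 + 2·506 + -1·193 = 3467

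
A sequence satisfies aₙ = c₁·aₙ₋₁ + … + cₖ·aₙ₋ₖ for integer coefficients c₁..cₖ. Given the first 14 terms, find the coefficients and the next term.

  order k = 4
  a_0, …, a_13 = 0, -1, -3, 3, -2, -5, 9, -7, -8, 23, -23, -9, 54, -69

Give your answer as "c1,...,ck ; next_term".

0,0,2,-1 ; 5

  a_4 = 0·3 + 0·-3 + 2·-1 + -1·0 = -2
  a_5 = 0·-2 + 0·3 + 2·-3 + -1·-1 = -5
  a_6 = 0·-5 + 0·-2 + 2·3 + -1·-3 = 9
  a_7 = 0·9 + 0·-5 + 2·-2 + -1·3 = -7
  a_8 = 0·-7 + 0·9 + 2·-5 + -1·-2 = -8
  a_9 = 0·-8 + 0·-7 + 2·9 + -1·-5 = 23
  a_10 = 0·23 + 0·-8 + 2·-7 + -1·9 = -23
  a_11 = 0·-23 + 0·23 + 2·-8 + -1·-7 = -9
  a_12 = 0·-9 + 0·-23 + 2·23 + -1·-8 = 54
  a_13 = 0·54 + 0·-9 + 2·-23 + -1·23 = -69
  a_14 = 0·-69 + 0·54 + 2·-9 + -1·-23 = 5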